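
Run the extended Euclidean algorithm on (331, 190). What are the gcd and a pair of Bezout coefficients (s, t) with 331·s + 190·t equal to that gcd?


Euclidean algorithm on (331, 190) — divide until remainder is 0:
  331 = 1 · 190 + 141
  190 = 1 · 141 + 49
  141 = 2 · 49 + 43
  49 = 1 · 43 + 6
  43 = 7 · 6 + 1
  6 = 6 · 1 + 0
gcd(331, 190) = 1.
Track Bezout coefficients alongside the remainders: start with r₀ = 331 = a·1 + b·0 (s = 1, t = 0) and r₁ = 190 = a·0 + b·1 (s = 0, t = 1); each new remainder r_{k+1} = r_{k-1} − q_k·r_k inherits s_{k+1} = s_{k-1} − q_k·s_k, t_{k+1} = t_{k-1} − q_k·t_k, so r_k = a·s_k + b·t_k at every step:
  q = 1: r = 141, s = 1 − 1·0 = 1, t = 0 − 1·1 = -1  (check: 331·1 + 190·(-1) = 141)
  q = 1: r = 49, s = 0 − 1·1 = -1, t = 1 − 1·(-1) = 2  (check: 331·(-1) + 190·2 = 49)
  q = 2: r = 43, s = 1 − 2·(-1) = 3, t = -1 − 2·2 = -5  (check: 331·3 + 190·(-5) = 43)
  q = 1: r = 6, s = -1 − 1·3 = -4, t = 2 − 1·(-5) = 7  (check: 331·(-4) + 190·7 = 6)
  q = 7: r = 1, s = 3 − 7·(-4) = 31, t = -5 − 7·7 = -54  (check: 331·31 + 190·(-54) = 1)
The row with r = 1 (the gcd) gives the Bezout coefficients s = 31, t = -54.
Result: 331 · (31) + 190 · (-54) = 1.

gcd(331, 190) = 1; s = 31, t = -54 (check: 331·31 + 190·(-54) = 1).


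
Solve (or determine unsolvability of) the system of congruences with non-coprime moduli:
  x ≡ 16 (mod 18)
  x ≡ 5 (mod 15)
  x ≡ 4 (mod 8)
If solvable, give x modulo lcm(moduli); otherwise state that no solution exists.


Moduli 18, 15, 8 are not pairwise coprime, so CRT works modulo lcm(m_i) when all pairwise compatibility conditions hold.
Pairwise compatibility: gcd(m_i, m_j) must divide a_i - a_j for every pair.
Merge one congruence at a time:
  Start: x ≡ 16 (mod 18).
  Combine with x ≡ 5 (mod 15): gcd(18, 15) = 3, and 5 - 16 = -11 is NOT divisible by 3.
    ⇒ system is inconsistent (no integer solution).

No solution (the system is inconsistent).


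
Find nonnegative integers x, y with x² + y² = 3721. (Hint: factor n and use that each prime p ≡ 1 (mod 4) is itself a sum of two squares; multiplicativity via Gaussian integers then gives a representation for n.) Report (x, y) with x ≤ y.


Step 1: Factor n = 3721 = 61^2.
Step 2: Check the mod-4 condition on each prime factor: 61 ≡ 1 (mod 4), exponent 2.
All primes ≡ 3 (mod 4) appear to even exponent (or don't appear), so by the two-squares theorem n IS expressible as a sum of two squares.
Step 3: Build a representation. Here n = 61 · 61 is a product of primes ≡ 1 (mod 4). Each prime p ≡ 1 (mod 4) is itself a sum of two squares; find a² by testing p − a² for a perfect square:
  61: 61 − 1² = 60, 61 − 2² = 57, 61 − 3² = 52, 61 − 4² = 45, 61 − 5² = 36 = 6² ⇒ 61 = 5² + 6².
  Combine using the Brahmagupta–Fibonacci identity (a² + b²)(c² + d²) = (ac − bd)² + (ad + bc)² = (ac + bd)² + (ad − bc)²:
  61 · 61 = 3721: from (5² + 6²)(5² + 6²), take (5·5 − 6·6, 5·6 + 6·5) = (25 − 36, 30 + 30) = (-11, 60); dropping signs (only squares matter) gives (11, 60); check 11² + 60² = 121 + 3600 = 3721 ✓.
Step 4: Order so x ≤ y and verify: 11² + 60² = 121 + 3600 = 3721 = n. ✓

n = 3721 = 11² + 60² (one valid representation with x ≤ y).


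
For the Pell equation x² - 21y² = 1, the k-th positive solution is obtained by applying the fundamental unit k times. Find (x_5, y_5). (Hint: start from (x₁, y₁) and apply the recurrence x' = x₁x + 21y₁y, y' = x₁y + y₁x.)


Step 1: Find the fundamental solution (x₁, y₁) of x² - 21y² = 1.
  Expand √21 as a continued fraction. a₀ = ⌊√21⌋ = 4; iterate m_{k+1} = d_k·a_k − m_k, d_{k+1} = (21 − m_{k+1}²)/d_k, a_{k+1} = ⌊(a₀ + m_{k+1})/d_{k+1}⌋ (starting m₀ = 0, d₀ = 1), with convergents p_k = a_k·p_{k-1} + p_{k-2}, q_k = a_k·q_{k-1} + q_{k-2} (p₋₁ = 1, q₋₁ = 0):
  k = 0: a₀ = 4; p₀/q₀ = 4/1; p₀² − 21·q₀² = 16 − 21 = -5.
  k = 1: m = 4, d = 5, a = ⌊(4 + 4)/5⌋ = 1; p/q = (1·4 + 1)/(1·1 + 0) = 5/1; p² − 21·q² = 25 − 21 = 4.
  k = 2: m = 1, d = 4, a = ⌊(4 + 1)/4⌋ = 1; p/q = (1·5 + 4)/(1·1 + 1) = 9/2; p² − 21·q² = 81 − 84 = -3.
  k = 3: m = 3, d = 3, a = ⌊(4 + 3)/3⌋ = 2; p/q = (2·9 + 5)/(2·2 + 1) = 23/5; p² − 21·q² = 529 − 525 = 4.
  k = 4: m = 3, d = 4, a = ⌊(4 + 3)/4⌋ = 1; p/q = (1·23 + 9)/(1·5 + 2) = 32/7; p² − 21·q² = 1024 − 1029 = -5.
  k = 5: m = 1, d = 5, a = ⌊(4 + 1)/5⌋ = 1; p/q = (1·32 + 23)/(1·7 + 5) = 55/12; p² − 21·q² = 3025 − 3024 = 1.
  The first convergent with p² − 21·q² = 1 gives the fundamental solution (x₁, y₁) = (55, 12).
Step 2: Apply the recurrence (x_{n+1}, y_{n+1}) = (x₁x_n + 21y₁y_n, x₁y_n + y₁x_n) repeatedly.
  From (x_1, y_1) = (55, 12): x_2 = 55·55 + 21·12·12 = 6049; y_2 = 55·12 + 12·55 = 1320.
  From (x_2, y_2) = (6049, 1320): x_3 = 55·6049 + 21·12·1320 = 665335; y_3 = 55·1320 + 12·6049 = 145188.
  From (x_3, y_3) = (665335, 145188): x_4 = 55·665335 + 21·12·145188 = 73180801; y_4 = 55·145188 + 12·665335 = 15969360.
  From (x_4, y_4) = (73180801, 15969360): x_5 = 55·73180801 + 21·12·15969360 = 8049222775; y_5 = 55·15969360 + 12·73180801 = 1756484412.
Step 3: Verify x_5² - 21·y_5² = 64789987281578700625 - 64789987281578700624 = 1 (should be 1). ✓

(x_1, y_1) = (55, 12); (x_5, y_5) = (8049222775, 1756484412).


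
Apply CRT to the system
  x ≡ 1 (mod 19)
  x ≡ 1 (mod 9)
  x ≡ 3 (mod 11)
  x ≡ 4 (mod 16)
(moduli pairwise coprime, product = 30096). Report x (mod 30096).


Product of moduli M = 19 · 9 · 11 · 16 = 30096.
Merge one congruence at a time:
  Start: x ≡ 1 (mod 19).
  Combine with x ≡ 1 (mod 9); new modulus lcm = 171.
    Write x = 1 + 19·t and substitute into x ≡ 1 (mod 9): 19·t ≡ 1 − 1 = 0 (mod 9).
    Reduce coefficients mod 9: 1·t ≡ 0 (mod 9).
    So t ≡ 0 (mod 9).
    Then x = 1 + 19·0 = 1, valid modulo lcm(19, 9) = 171: x ≡ 1 (mod 171).
  Combine with x ≡ 3 (mod 11); new modulus lcm = 1881.
    Write x = 1 + 171·t and substitute into x ≡ 3 (mod 11): 171·t ≡ 3 − 1 = 2 (mod 11).
    Reduce coefficients mod 11: 6·t ≡ 2 (mod 11).
    The inverse of 6 mod 11 is 2 (since 6·2 = 12 = 1·11 + 1), so t ≡ 2·2 = 4 ≡ 4 (mod 11).
    Then x = 1 + 171·4 = 685, valid modulo lcm(171, 11) = 1881: x ≡ 685 (mod 1881).
  Combine with x ≡ 4 (mod 16); new modulus lcm = 30096.
    Write x = 685 + 1881·t and substitute into x ≡ 4 (mod 16): 1881·t ≡ 4 − 685 = -681 (mod 16).
    Reduce coefficients mod 16: 9·t ≡ 7 (mod 16).
    The inverse of 9 mod 16 is 9 (since 9·9 = 81 = 5·16 + 1), so t ≡ 9·7 = 63 ≡ 15 (mod 16).
    Then x = 685 + 1881·15 = 28900, valid modulo lcm(1881, 16) = 30096: x ≡ 28900 (mod 30096).
Verify against each original: 28900 mod 19 = 1, 28900 mod 9 = 1, 28900 mod 11 = 3, 28900 mod 16 = 4.

x ≡ 28900 (mod 30096).


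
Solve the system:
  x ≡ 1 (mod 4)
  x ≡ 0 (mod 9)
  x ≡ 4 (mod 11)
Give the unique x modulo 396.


Moduli 4, 9, 11 are pairwise coprime; by CRT there is a unique solution modulo M = 4 · 9 · 11 = 396.
Solve pairwise, accumulating the modulus:
  Start with x ≡ 1 (mod 4).
  Combine with x ≡ 0 (mod 9): since gcd(4, 9) = 1, we get a unique residue mod 36.
    Write x = 1 + 4·t and substitute into x ≡ 0 (mod 9): 4·t ≡ 0 − 1 = -1 (mod 9).
    Reduce coefficients mod 9: 4·t ≡ 8 (mod 9).
    The inverse of 4 mod 9 is 7 (since 4·7 = 28 = 3·9 + 1), so t ≡ 7·8 = 56 ≡ 2 (mod 9).
    Then x = 1 + 4·2 = 9, valid modulo lcm(4, 9) = 36: x ≡ 9 (mod 36).
  Combine with x ≡ 4 (mod 11): since gcd(36, 11) = 1, we get a unique residue mod 396.
    Write x = 9 + 36·t and substitute into x ≡ 4 (mod 11): 36·t ≡ 4 − 9 = -5 (mod 11).
    Reduce coefficients mod 11: 3·t ≡ 6 (mod 11).
    The inverse of 3 mod 11 is 4 (since 3·4 = 12 = 1·11 + 1), so t ≡ 4·6 = 24 ≡ 2 (mod 11).
    Then x = 9 + 36·2 = 81, valid modulo lcm(36, 11) = 396: x ≡ 81 (mod 396).
Verify: 81 mod 4 = 1 ✓, 81 mod 9 = 0 ✓, 81 mod 11 = 4 ✓.

x ≡ 81 (mod 396).


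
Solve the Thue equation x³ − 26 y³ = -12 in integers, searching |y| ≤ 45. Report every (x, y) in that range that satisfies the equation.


The equation is x³ - 26y³ = -12. For fixed y, x³ = 26·y³ − 12, so a solution requires the RHS to be a perfect cube.
Strategy: iterate y from -45 to 45, compute RHS = 26·y³ − 12, and check whether it is a (positive or negative) perfect cube.
Check small values of y:
  y = 0: RHS = -12 is not a perfect cube.
  y = 1: RHS = 14 is not a perfect cube.
  y = -1: RHS = -38 is not a perfect cube.
  y = 2: RHS = 196 is not a perfect cube.
  y = -2: RHS = -220 is not a perfect cube.
  y = 3: RHS = 690 is not a perfect cube.
  y = -3: RHS = -714 is not a perfect cube.
Continuing the search up to |y| = 45 finds no solutions either.
No (x, y) in the scanned range satisfies the equation.

No integer solutions with |y| ≤ 45.


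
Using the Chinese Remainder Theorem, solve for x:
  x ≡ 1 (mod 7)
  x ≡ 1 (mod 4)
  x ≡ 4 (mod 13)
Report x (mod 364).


Moduli 7, 4, 13 are pairwise coprime; by CRT there is a unique solution modulo M = 7 · 4 · 13 = 364.
Solve pairwise, accumulating the modulus:
  Start with x ≡ 1 (mod 7).
  Combine with x ≡ 1 (mod 4): since gcd(7, 4) = 1, we get a unique residue mod 28.
    Write x = 1 + 7·t and substitute into x ≡ 1 (mod 4): 7·t ≡ 1 − 1 = 0 (mod 4).
    Reduce coefficients mod 4: 3·t ≡ 0 (mod 4).
    The inverse of 3 mod 4 is 3 (since 3·3 = 9 = 2·4 + 1), so t ≡ 3·0 = 0 ≡ 0 (mod 4).
    Then x = 1 + 7·0 = 1, valid modulo lcm(7, 4) = 28: x ≡ 1 (mod 28).
  Combine with x ≡ 4 (mod 13): since gcd(28, 13) = 1, we get a unique residue mod 364.
    Write x = 1 + 28·t and substitute into x ≡ 4 (mod 13): 28·t ≡ 4 − 1 = 3 (mod 13).
    Reduce coefficients mod 13: 2·t ≡ 3 (mod 13).
    The inverse of 2 mod 13 is 7 (since 2·7 = 14 = 1·13 + 1), so t ≡ 7·3 = 21 ≡ 8 (mod 13).
    Then x = 1 + 28·8 = 225, valid modulo lcm(28, 13) = 364: x ≡ 225 (mod 364).
Verify: 225 mod 7 = 1 ✓, 225 mod 4 = 1 ✓, 225 mod 13 = 4 ✓.

x ≡ 225 (mod 364).


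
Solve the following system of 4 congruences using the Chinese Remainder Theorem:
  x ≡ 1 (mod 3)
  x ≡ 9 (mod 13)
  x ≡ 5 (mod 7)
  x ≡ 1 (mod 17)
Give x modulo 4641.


Product of moduli M = 3 · 13 · 7 · 17 = 4641.
Merge one congruence at a time:
  Start: x ≡ 1 (mod 3).
  Combine with x ≡ 9 (mod 13); new modulus lcm = 39.
    Write x = 1 + 3·t and substitute into x ≡ 9 (mod 13): 3·t ≡ 9 − 1 = 8 (mod 13).
    The inverse of 3 mod 13 is 9 (since 3·9 = 27 = 2·13 + 1), so t ≡ 9·8 = 72 ≡ 7 (mod 13).
    Then x = 1 + 3·7 = 22, valid modulo lcm(3, 13) = 39: x ≡ 22 (mod 39).
  Combine with x ≡ 5 (mod 7); new modulus lcm = 273.
    Write x = 22 + 39·t and substitute into x ≡ 5 (mod 7): 39·t ≡ 5 − 22 = -17 (mod 7).
    Reduce coefficients mod 7: 4·t ≡ 4 (mod 7).
    The inverse of 4 mod 7 is 2 (since 4·2 = 8 = 1·7 + 1), so t ≡ 2·4 = 8 ≡ 1 (mod 7).
    Then x = 22 + 39·1 = 61, valid modulo lcm(39, 7) = 273: x ≡ 61 (mod 273).
  Combine with x ≡ 1 (mod 17); new modulus lcm = 4641.
    Write x = 61 + 273·t and substitute into x ≡ 1 (mod 17): 273·t ≡ 1 − 61 = -60 (mod 17).
    Reduce coefficients mod 17: 1·t ≡ 8 (mod 17).
    So t ≡ 8 (mod 17).
    Then x = 61 + 273·8 = 2245, valid modulo lcm(273, 17) = 4641: x ≡ 2245 (mod 4641).
Verify against each original: 2245 mod 3 = 1, 2245 mod 13 = 9, 2245 mod 7 = 5, 2245 mod 17 = 1.

x ≡ 2245 (mod 4641).


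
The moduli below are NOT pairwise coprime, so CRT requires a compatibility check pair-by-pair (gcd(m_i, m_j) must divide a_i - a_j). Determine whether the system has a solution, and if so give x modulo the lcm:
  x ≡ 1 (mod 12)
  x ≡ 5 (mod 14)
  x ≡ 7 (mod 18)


Moduli 12, 14, 18 are not pairwise coprime, so CRT works modulo lcm(m_i) when all pairwise compatibility conditions hold.
Pairwise compatibility: gcd(m_i, m_j) must divide a_i - a_j for every pair.
Merge one congruence at a time:
  Start: x ≡ 1 (mod 12).
  Combine with x ≡ 5 (mod 14): gcd(12, 14) = 2; 5 - 1 = 4, which IS divisible by 2, so compatible.
    Write x = 1 + 12·t and substitute into x ≡ 5 (mod 14): 12·t ≡ 5 − 1 = 4 (mod 14).
    Divide the congruence (and modulus) by g = 2: 6·t ≡ 2 (mod 7).
    The inverse of 6 mod 7 is 6 (since 6·6 = 36 = 5·7 + 1), so t ≡ 6·2 = 12 ≡ 5 (mod 7).
    Then x = 1 + 12·5 = 61, valid modulo lcm(12, 14) = 84: x ≡ 61 (mod 84).
  Combine with x ≡ 7 (mod 18): gcd(84, 18) = 6; 7 - 61 = -54, which IS divisible by 6, so compatible.
    Write x = 61 + 84·t and substitute into x ≡ 7 (mod 18): 84·t ≡ 7 − 61 = -54 (mod 18).
    Divide the congruence (and modulus) by g = 6: 14·t ≡ -9 (mod 3).
    Reduce coefficients mod 3: 2·t ≡ 0 (mod 3).
    The inverse of 2 mod 3 is 2 (since 2·2 = 4 = 1·3 + 1), so t ≡ 2·0 = 0 ≡ 0 (mod 3).
    Then x = 61 + 84·0 = 61, valid modulo lcm(84, 18) = 252: x ≡ 61 (mod 252).
Verify: 61 mod 12 = 1, 61 mod 14 = 5, 61 mod 18 = 7.

x ≡ 61 (mod 252).


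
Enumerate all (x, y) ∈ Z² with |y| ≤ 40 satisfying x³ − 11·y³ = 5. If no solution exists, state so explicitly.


The equation is x³ - 11y³ = 5. For fixed y, x³ = 11·y³ + 5, so a solution requires the RHS to be a perfect cube.
Strategy: iterate y from -40 to 40, compute RHS = 11·y³ + 5, and check whether it is a (positive or negative) perfect cube.
Check small values of y:
  y = 0: RHS = 5 is not a perfect cube.
  y = 1: RHS = 16 is not a perfect cube.
  y = -1: RHS = -6 is not a perfect cube.
  y = 2: RHS = 93 is not a perfect cube.
  y = -2: RHS = -83 is not a perfect cube.
  y = 3: RHS = 302 is not a perfect cube.
  y = -3: RHS = -292 is not a perfect cube.
Continuing the search up to |y| = 40 finds no solutions either.
No (x, y) in the scanned range satisfies the equation.

No integer solutions with |y| ≤ 40.


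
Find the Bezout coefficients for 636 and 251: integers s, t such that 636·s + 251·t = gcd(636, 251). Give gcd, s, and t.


Euclidean algorithm on (636, 251) — divide until remainder is 0:
  636 = 2 · 251 + 134
  251 = 1 · 134 + 117
  134 = 1 · 117 + 17
  117 = 6 · 17 + 15
  17 = 1 · 15 + 2
  15 = 7 · 2 + 1
  2 = 2 · 1 + 0
gcd(636, 251) = 1.
Track Bezout coefficients alongside the remainders: start with r₀ = 636 = a·1 + b·0 (s = 1, t = 0) and r₁ = 251 = a·0 + b·1 (s = 0, t = 1); each new remainder r_{k+1} = r_{k-1} − q_k·r_k inherits s_{k+1} = s_{k-1} − q_k·s_k, t_{k+1} = t_{k-1} − q_k·t_k, so r_k = a·s_k + b·t_k at every step:
  q = 2: r = 134, s = 1 − 2·0 = 1, t = 0 − 2·1 = -2  (check: 636·1 + 251·(-2) = 134)
  q = 1: r = 117, s = 0 − 1·1 = -1, t = 1 − 1·(-2) = 3  (check: 636·(-1) + 251·3 = 117)
  q = 1: r = 17, s = 1 − 1·(-1) = 2, t = -2 − 1·3 = -5  (check: 636·2 + 251·(-5) = 17)
  q = 6: r = 15, s = -1 − 6·2 = -13, t = 3 − 6·(-5) = 33  (check: 636·(-13) + 251·33 = 15)
  q = 1: r = 2, s = 2 − 1·(-13) = 15, t = -5 − 1·33 = -38  (check: 636·15 + 251·(-38) = 2)
  q = 7: r = 1, s = -13 − 7·15 = -118, t = 33 − 7·(-38) = 299  (check: 636·(-118) + 251·299 = 1)
The row with r = 1 (the gcd) gives the Bezout coefficients s = -118, t = 299.
Result: 636 · (-118) + 251 · (299) = 1.

gcd(636, 251) = 1; s = -118, t = 299 (check: 636·(-118) + 251·299 = 1).


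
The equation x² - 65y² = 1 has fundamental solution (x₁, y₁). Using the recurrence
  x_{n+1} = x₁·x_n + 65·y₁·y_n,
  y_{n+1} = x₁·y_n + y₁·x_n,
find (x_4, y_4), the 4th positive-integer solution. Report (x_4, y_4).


Step 1: Find the fundamental solution (x₁, y₁) of x² - 65y² = 1.
  Expand √65 as a continued fraction. a₀ = ⌊√65⌋ = 8; iterate m_{k+1} = d_k·a_k − m_k, d_{k+1} = (65 − m_{k+1}²)/d_k, a_{k+1} = ⌊(a₀ + m_{k+1})/d_{k+1}⌋ (starting m₀ = 0, d₀ = 1), with convergents p_k = a_k·p_{k-1} + p_{k-2}, q_k = a_k·q_{k-1} + q_{k-2} (p₋₁ = 1, q₋₁ = 0):
  k = 0: a₀ = 8; p₀/q₀ = 8/1; p₀² − 65·q₀² = 64 − 65 = -1.
  k = 1: m = 8, d = 1, a = ⌊(8 + 8)/1⌋ = 16; p/q = (16·8 + 1)/(16·1 + 0) = 129/16; p² − 65·q² = 16641 − 16640 = 1.
  The first convergent with p² − 65·q² = 1 gives the fundamental solution (x₁, y₁) = (129, 16).
Step 2: Apply the recurrence (x_{n+1}, y_{n+1}) = (x₁x_n + 65y₁y_n, x₁y_n + y₁x_n) repeatedly.
  From (x_1, y_1) = (129, 16): x_2 = 129·129 + 65·16·16 = 33281; y_2 = 129·16 + 16·129 = 4128.
  From (x_2, y_2) = (33281, 4128): x_3 = 129·33281 + 65·16·4128 = 8586369; y_3 = 129·4128 + 16·33281 = 1065008.
  From (x_3, y_3) = (8586369, 1065008): x_4 = 129·8586369 + 65·16·1065008 = 2215249921; y_4 = 129·1065008 + 16·8586369 = 274767936.
Step 3: Verify x_4² - 65·y_4² = 4907332212490506241 - 4907332212490506240 = 1 (should be 1). ✓

(x_1, y_1) = (129, 16); (x_4, y_4) = (2215249921, 274767936).


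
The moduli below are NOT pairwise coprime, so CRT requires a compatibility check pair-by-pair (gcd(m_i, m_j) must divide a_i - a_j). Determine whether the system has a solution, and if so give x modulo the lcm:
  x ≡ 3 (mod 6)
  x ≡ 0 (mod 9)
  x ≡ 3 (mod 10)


Moduli 6, 9, 10 are not pairwise coprime, so CRT works modulo lcm(m_i) when all pairwise compatibility conditions hold.
Pairwise compatibility: gcd(m_i, m_j) must divide a_i - a_j for every pair.
Merge one congruence at a time:
  Start: x ≡ 3 (mod 6).
  Combine with x ≡ 0 (mod 9): gcd(6, 9) = 3; 0 - 3 = -3, which IS divisible by 3, so compatible.
    Write x = 3 + 6·t and substitute into x ≡ 0 (mod 9): 6·t ≡ 0 − 3 = -3 (mod 9).
    Divide the congruence (and modulus) by g = 3: 2·t ≡ -1 (mod 3).
    Reduce coefficients mod 3: 2·t ≡ 2 (mod 3).
    The inverse of 2 mod 3 is 2 (since 2·2 = 4 = 1·3 + 1), so t ≡ 2·2 = 4 ≡ 1 (mod 3).
    Then x = 3 + 6·1 = 9, valid modulo lcm(6, 9) = 18: x ≡ 9 (mod 18).
  Combine with x ≡ 3 (mod 10): gcd(18, 10) = 2; 3 - 9 = -6, which IS divisible by 2, so compatible.
    Write x = 9 + 18·t and substitute into x ≡ 3 (mod 10): 18·t ≡ 3 − 9 = -6 (mod 10).
    Divide the congruence (and modulus) by g = 2: 9·t ≡ -3 (mod 5).
    Reduce coefficients mod 5: 4·t ≡ 2 (mod 5).
    The inverse of 4 mod 5 is 4 (since 4·4 = 16 = 3·5 + 1), so t ≡ 4·2 = 8 ≡ 3 (mod 5).
    Then x = 9 + 18·3 = 63, valid modulo lcm(18, 10) = 90: x ≡ 63 (mod 90).
Verify: 63 mod 6 = 3, 63 mod 9 = 0, 63 mod 10 = 3.

x ≡ 63 (mod 90).


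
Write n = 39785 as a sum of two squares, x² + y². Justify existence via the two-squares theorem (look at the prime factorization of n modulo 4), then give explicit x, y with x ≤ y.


Step 1: Factor n = 39785 = 5 · 73 · 109.
Step 2: Check the mod-4 condition on each prime factor: 5 ≡ 1 (mod 4), exponent 1; 73 ≡ 1 (mod 4), exponent 1; 109 ≡ 1 (mod 4), exponent 1.
All primes ≡ 3 (mod 4) appear to even exponent (or don't appear), so by the two-squares theorem n IS expressible as a sum of two squares.
Step 3: Build a representation. Here n = 5 · 73 · 109 is a product of primes ≡ 1 (mod 4). Each prime p ≡ 1 (mod 4) is itself a sum of two squares; find a² by testing p − a² for a perfect square:
  5: 5 − 1² = 4 = 2² ⇒ 5 = 1² + 2².
  73: 73 − 1² = 72, 73 − 2² = 69, 73 − 3² = 64 = 8² ⇒ 73 = 3² + 8².
  109: 109 − 1² = 108, 109 − 2² = 105, 109 − 3² = 100 = 10² ⇒ 109 = 3² + 10².
  Combine using the Brahmagupta–Fibonacci identity (a² + b²)(c² + d²) = (ac − bd)² + (ad + bc)² = (ac + bd)² + (ad − bc)²:
  5 · 73 = 365: from (1² + 2²)(3² + 8²), take (1·3 − 2·8, 1·8 + 2·3) = (3 − 16, 8 + 6) = (-13, 14); dropping signs (only squares matter) gives (13, 14); check 13² + 14² = 169 + 196 = 365 ✓.
  365 · 109 = 39785: from (13² + 14²)(3² + 10²), take (13·3 − 14·10, 13·10 + 14·3) = (39 − 140, 130 + 42) = (-101, 172); dropping signs (only squares matter) gives (101, 172); check 101² + 172² = 10201 + 29584 = 39785 ✓.
Step 4: Order so x ≤ y and verify: 101² + 172² = 10201 + 29584 = 39785 = n. ✓

n = 39785 = 101² + 172² (one valid representation with x ≤ y).


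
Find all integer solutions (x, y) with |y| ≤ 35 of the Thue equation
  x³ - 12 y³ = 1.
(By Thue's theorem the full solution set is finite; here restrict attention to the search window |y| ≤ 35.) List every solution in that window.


The equation is x³ - 12y³ = 1. For fixed y, x³ = 12·y³ + 1, so a solution requires the RHS to be a perfect cube.
Strategy: iterate y from -35 to 35, compute RHS = 12·y³ + 1, and check whether it is a (positive or negative) perfect cube.
Check small values of y:
  y = 0: RHS = 1 = (1)³ ⇒ x = 1 works.
  y = 1: RHS = 13 is not a perfect cube.
  y = -1: RHS = -11 is not a perfect cube.
  y = 2: RHS = 97 is not a perfect cube.
  y = -2: RHS = -95 is not a perfect cube.
  y = 3: RHS = 325 is not a perfect cube.
  y = -3: RHS = -323 is not a perfect cube.
Continuing the search up to |y| = 35 finds no further solutions beyond those listed.
Collected solutions: (1, 0).

Solutions (with |y| ≤ 35): (1, 0).


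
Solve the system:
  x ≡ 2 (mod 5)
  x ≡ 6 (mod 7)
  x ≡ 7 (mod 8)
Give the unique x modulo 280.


Moduli 5, 7, 8 are pairwise coprime; by CRT there is a unique solution modulo M = 5 · 7 · 8 = 280.
Solve pairwise, accumulating the modulus:
  Start with x ≡ 2 (mod 5).
  Combine with x ≡ 6 (mod 7): since gcd(5, 7) = 1, we get a unique residue mod 35.
    Write x = 2 + 5·t and substitute into x ≡ 6 (mod 7): 5·t ≡ 6 − 2 = 4 (mod 7).
    The inverse of 5 mod 7 is 3 (since 5·3 = 15 = 2·7 + 1), so t ≡ 3·4 = 12 ≡ 5 (mod 7).
    Then x = 2 + 5·5 = 27, valid modulo lcm(5, 7) = 35: x ≡ 27 (mod 35).
  Combine with x ≡ 7 (mod 8): since gcd(35, 8) = 1, we get a unique residue mod 280.
    Write x = 27 + 35·t and substitute into x ≡ 7 (mod 8): 35·t ≡ 7 − 27 = -20 (mod 8).
    Reduce coefficients mod 8: 3·t ≡ 4 (mod 8).
    The inverse of 3 mod 8 is 3 (since 3·3 = 9 = 1·8 + 1), so t ≡ 3·4 = 12 ≡ 4 (mod 8).
    Then x = 27 + 35·4 = 167, valid modulo lcm(35, 8) = 280: x ≡ 167 (mod 280).
Verify: 167 mod 5 = 2 ✓, 167 mod 7 = 6 ✓, 167 mod 8 = 7 ✓.

x ≡ 167 (mod 280).


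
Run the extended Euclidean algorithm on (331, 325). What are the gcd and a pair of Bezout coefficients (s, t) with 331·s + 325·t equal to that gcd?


Euclidean algorithm on (331, 325) — divide until remainder is 0:
  331 = 1 · 325 + 6
  325 = 54 · 6 + 1
  6 = 6 · 1 + 0
gcd(331, 325) = 1.
Track Bezout coefficients alongside the remainders: start with r₀ = 331 = a·1 + b·0 (s = 1, t = 0) and r₁ = 325 = a·0 + b·1 (s = 0, t = 1); each new remainder r_{k+1} = r_{k-1} − q_k·r_k inherits s_{k+1} = s_{k-1} − q_k·s_k, t_{k+1} = t_{k-1} − q_k·t_k, so r_k = a·s_k + b·t_k at every step:
  q = 1: r = 6, s = 1 − 1·0 = 1, t = 0 − 1·1 = -1  (check: 331·1 + 325·(-1) = 6)
  q = 54: r = 1, s = 0 − 54·1 = -54, t = 1 − 54·(-1) = 55  (check: 331·(-54) + 325·55 = 1)
The row with r = 1 (the gcd) gives the Bezout coefficients s = -54, t = 55.
Result: 331 · (-54) + 325 · (55) = 1.

gcd(331, 325) = 1; s = -54, t = 55 (check: 331·(-54) + 325·55 = 1).


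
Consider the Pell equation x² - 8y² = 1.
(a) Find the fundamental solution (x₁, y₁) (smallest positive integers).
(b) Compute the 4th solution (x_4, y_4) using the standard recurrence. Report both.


Step 1: Find the fundamental solution (x₁, y₁) of x² - 8y² = 1.
  Expand √8 as a continued fraction. a₀ = ⌊√8⌋ = 2; iterate m_{k+1} = d_k·a_k − m_k, d_{k+1} = (8 − m_{k+1}²)/d_k, a_{k+1} = ⌊(a₀ + m_{k+1})/d_{k+1}⌋ (starting m₀ = 0, d₀ = 1), with convergents p_k = a_k·p_{k-1} + p_{k-2}, q_k = a_k·q_{k-1} + q_{k-2} (p₋₁ = 1, q₋₁ = 0):
  k = 0: a₀ = 2; p₀/q₀ = 2/1; p₀² − 8·q₀² = 4 − 8 = -4.
  k = 1: m = 2, d = 4, a = ⌊(2 + 2)/4⌋ = 1; p/q = (1·2 + 1)/(1·1 + 0) = 3/1; p² − 8·q² = 9 − 8 = 1.
  The first convergent with p² − 8·q² = 1 gives the fundamental solution (x₁, y₁) = (3, 1).
Step 2: Apply the recurrence (x_{n+1}, y_{n+1}) = (x₁x_n + 8y₁y_n, x₁y_n + y₁x_n) repeatedly.
  From (x_1, y_1) = (3, 1): x_2 = 3·3 + 8·1·1 = 17; y_2 = 3·1 + 1·3 = 6.
  From (x_2, y_2) = (17, 6): x_3 = 3·17 + 8·1·6 = 99; y_3 = 3·6 + 1·17 = 35.
  From (x_3, y_3) = (99, 35): x_4 = 3·99 + 8·1·35 = 577; y_4 = 3·35 + 1·99 = 204.
Step 3: Verify x_4² - 8·y_4² = 332929 - 332928 = 1 (should be 1). ✓

(x_1, y_1) = (3, 1); (x_4, y_4) = (577, 204).


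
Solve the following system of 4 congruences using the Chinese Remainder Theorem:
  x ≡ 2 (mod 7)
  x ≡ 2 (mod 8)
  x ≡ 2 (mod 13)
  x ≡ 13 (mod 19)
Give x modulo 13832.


Product of moduli M = 7 · 8 · 13 · 19 = 13832.
Merge one congruence at a time:
  Start: x ≡ 2 (mod 7).
  Combine with x ≡ 2 (mod 8); new modulus lcm = 56.
    Write x = 2 + 7·t and substitute into x ≡ 2 (mod 8): 7·t ≡ 2 − 2 = 0 (mod 8).
    The inverse of 7 mod 8 is 7 (since 7·7 = 49 = 6·8 + 1), so t ≡ 7·0 = 0 ≡ 0 (mod 8).
    Then x = 2 + 7·0 = 2, valid modulo lcm(7, 8) = 56: x ≡ 2 (mod 56).
  Combine with x ≡ 2 (mod 13); new modulus lcm = 728.
    Write x = 2 + 56·t and substitute into x ≡ 2 (mod 13): 56·t ≡ 2 − 2 = 0 (mod 13).
    Reduce coefficients mod 13: 4·t ≡ 0 (mod 13).
    The inverse of 4 mod 13 is 10 (since 4·10 = 40 = 3·13 + 1), so t ≡ 10·0 = 0 ≡ 0 (mod 13).
    Then x = 2 + 56·0 = 2, valid modulo lcm(56, 13) = 728: x ≡ 2 (mod 728).
  Combine with x ≡ 13 (mod 19); new modulus lcm = 13832.
    Write x = 2 + 728·t and substitute into x ≡ 13 (mod 19): 728·t ≡ 13 − 2 = 11 (mod 19).
    Reduce coefficients mod 19: 6·t ≡ 11 (mod 19).
    The inverse of 6 mod 19 is 16 (since 6·16 = 96 = 5·19 + 1), so t ≡ 16·11 = 176 ≡ 5 (mod 19).
    Then x = 2 + 728·5 = 3642, valid modulo lcm(728, 19) = 13832: x ≡ 3642 (mod 13832).
Verify against each original: 3642 mod 7 = 2, 3642 mod 8 = 2, 3642 mod 13 = 2, 3642 mod 19 = 13.

x ≡ 3642 (mod 13832).


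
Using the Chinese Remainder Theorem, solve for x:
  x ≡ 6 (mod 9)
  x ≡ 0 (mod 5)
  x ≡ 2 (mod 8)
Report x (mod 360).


Moduli 9, 5, 8 are pairwise coprime; by CRT there is a unique solution modulo M = 9 · 5 · 8 = 360.
Solve pairwise, accumulating the modulus:
  Start with x ≡ 6 (mod 9).
  Combine with x ≡ 0 (mod 5): since gcd(9, 5) = 1, we get a unique residue mod 45.
    Write x = 6 + 9·t and substitute into x ≡ 0 (mod 5): 9·t ≡ 0 − 6 = -6 (mod 5).
    Reduce coefficients mod 5: 4·t ≡ 4 (mod 5).
    The inverse of 4 mod 5 is 4 (since 4·4 = 16 = 3·5 + 1), so t ≡ 4·4 = 16 ≡ 1 (mod 5).
    Then x = 6 + 9·1 = 15, valid modulo lcm(9, 5) = 45: x ≡ 15 (mod 45).
  Combine with x ≡ 2 (mod 8): since gcd(45, 8) = 1, we get a unique residue mod 360.
    Write x = 15 + 45·t and substitute into x ≡ 2 (mod 8): 45·t ≡ 2 − 15 = -13 (mod 8).
    Reduce coefficients mod 8: 5·t ≡ 3 (mod 8).
    The inverse of 5 mod 8 is 5 (since 5·5 = 25 = 3·8 + 1), so t ≡ 5·3 = 15 ≡ 7 (mod 8).
    Then x = 15 + 45·7 = 330, valid modulo lcm(45, 8) = 360: x ≡ 330 (mod 360).
Verify: 330 mod 9 = 6 ✓, 330 mod 5 = 0 ✓, 330 mod 8 = 2 ✓.

x ≡ 330 (mod 360).


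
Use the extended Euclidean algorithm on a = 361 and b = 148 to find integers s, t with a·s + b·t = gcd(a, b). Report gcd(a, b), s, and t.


Euclidean algorithm on (361, 148) — divide until remainder is 0:
  361 = 2 · 148 + 65
  148 = 2 · 65 + 18
  65 = 3 · 18 + 11
  18 = 1 · 11 + 7
  11 = 1 · 7 + 4
  7 = 1 · 4 + 3
  4 = 1 · 3 + 1
  3 = 3 · 1 + 0
gcd(361, 148) = 1.
Track Bezout coefficients alongside the remainders: start with r₀ = 361 = a·1 + b·0 (s = 1, t = 0) and r₁ = 148 = a·0 + b·1 (s = 0, t = 1); each new remainder r_{k+1} = r_{k-1} − q_k·r_k inherits s_{k+1} = s_{k-1} − q_k·s_k, t_{k+1} = t_{k-1} − q_k·t_k, so r_k = a·s_k + b·t_k at every step:
  q = 2: r = 65, s = 1 − 2·0 = 1, t = 0 − 2·1 = -2  (check: 361·1 + 148·(-2) = 65)
  q = 2: r = 18, s = 0 − 2·1 = -2, t = 1 − 2·(-2) = 5  (check: 361·(-2) + 148·5 = 18)
  q = 3: r = 11, s = 1 − 3·(-2) = 7, t = -2 − 3·5 = -17  (check: 361·7 + 148·(-17) = 11)
  q = 1: r = 7, s = -2 − 1·7 = -9, t = 5 − 1·(-17) = 22  (check: 361·(-9) + 148·22 = 7)
  q = 1: r = 4, s = 7 − 1·(-9) = 16, t = -17 − 1·22 = -39  (check: 361·16 + 148·(-39) = 4)
  q = 1: r = 3, s = -9 − 1·16 = -25, t = 22 − 1·(-39) = 61  (check: 361·(-25) + 148·61 = 3)
  q = 1: r = 1, s = 16 − 1·(-25) = 41, t = -39 − 1·61 = -100  (check: 361·41 + 148·(-100) = 1)
The row with r = 1 (the gcd) gives the Bezout coefficients s = 41, t = -100.
Result: 361 · (41) + 148 · (-100) = 1.

gcd(361, 148) = 1; s = 41, t = -100 (check: 361·41 + 148·(-100) = 1).


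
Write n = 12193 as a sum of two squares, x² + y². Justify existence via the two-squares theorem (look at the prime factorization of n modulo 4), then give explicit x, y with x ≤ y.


Step 1: Factor n = 12193 = 89 · 137.
Step 2: Check the mod-4 condition on each prime factor: 89 ≡ 1 (mod 4), exponent 1; 137 ≡ 1 (mod 4), exponent 1.
All primes ≡ 3 (mod 4) appear to even exponent (or don't appear), so by the two-squares theorem n IS expressible as a sum of two squares.
Step 3: Build a representation. Here n = 89 · 137 is a product of primes ≡ 1 (mod 4). Each prime p ≡ 1 (mod 4) is itself a sum of two squares; find a² by testing p − a² for a perfect square:
  89: 89 − 1² = 88, 89 − 2² = 85, 89 − 3² = 80, 89 − 4² = 73, 89 − 5² = 64 = 8² ⇒ 89 = 5² + 8².
  137: 137 − 1² = 136, 137 − 2² = 133, 137 − 3² = 128, 137 − 4² = 121 = 11² ⇒ 137 = 4² + 11².
  Combine using the Brahmagupta–Fibonacci identity (a² + b²)(c² + d²) = (ac − bd)² + (ad + bc)² = (ac + bd)² + (ad − bc)²:
  89 · 137 = 12193: from (5² + 8²)(4² + 11²), take (5·4 − 8·11, 5·11 + 8·4) = (20 − 88, 55 + 32) = (-68, 87); dropping signs (only squares matter) gives (68, 87); check 68² + 87² = 4624 + 7569 = 12193 ✓.
Step 4: Order so x ≤ y and verify: 68² + 87² = 4624 + 7569 = 12193 = n. ✓

n = 12193 = 68² + 87² (one valid representation with x ≤ y).


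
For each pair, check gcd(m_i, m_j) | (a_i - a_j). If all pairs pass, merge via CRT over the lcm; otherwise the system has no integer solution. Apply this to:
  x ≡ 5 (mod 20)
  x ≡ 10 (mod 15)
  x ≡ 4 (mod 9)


Moduli 20, 15, 9 are not pairwise coprime, so CRT works modulo lcm(m_i) when all pairwise compatibility conditions hold.
Pairwise compatibility: gcd(m_i, m_j) must divide a_i - a_j for every pair.
Merge one congruence at a time:
  Start: x ≡ 5 (mod 20).
  Combine with x ≡ 10 (mod 15): gcd(20, 15) = 5; 10 - 5 = 5, which IS divisible by 5, so compatible.
    Write x = 5 + 20·t and substitute into x ≡ 10 (mod 15): 20·t ≡ 10 − 5 = 5 (mod 15).
    Divide the congruence (and modulus) by g = 5: 4·t ≡ 1 (mod 3).
    Reduce coefficients mod 3: 1·t ≡ 1 (mod 3).
    So t ≡ 1 (mod 3).
    Then x = 5 + 20·1 = 25, valid modulo lcm(20, 15) = 60: x ≡ 25 (mod 60).
  Combine with x ≡ 4 (mod 9): gcd(60, 9) = 3; 4 - 25 = -21, which IS divisible by 3, so compatible.
    Write x = 25 + 60·t and substitute into x ≡ 4 (mod 9): 60·t ≡ 4 − 25 = -21 (mod 9).
    Divide the congruence (and modulus) by g = 3: 20·t ≡ -7 (mod 3).
    Reduce coefficients mod 3: 2·t ≡ 2 (mod 3).
    The inverse of 2 mod 3 is 2 (since 2·2 = 4 = 1·3 + 1), so t ≡ 2·2 = 4 ≡ 1 (mod 3).
    Then x = 25 + 60·1 = 85, valid modulo lcm(60, 9) = 180: x ≡ 85 (mod 180).
Verify: 85 mod 20 = 5, 85 mod 15 = 10, 85 mod 9 = 4.

x ≡ 85 (mod 180).


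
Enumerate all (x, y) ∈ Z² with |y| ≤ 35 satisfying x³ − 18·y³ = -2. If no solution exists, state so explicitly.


The equation is x³ - 18y³ = -2. For fixed y, x³ = 18·y³ − 2, so a solution requires the RHS to be a perfect cube.
Strategy: iterate y from -35 to 35, compute RHS = 18·y³ − 2, and check whether it is a (positive or negative) perfect cube.
Check small values of y:
  y = 0: RHS = -2 is not a perfect cube.
  y = 1: RHS = 16 is not a perfect cube.
  y = -1: RHS = -20 is not a perfect cube.
  y = 2: RHS = 142 is not a perfect cube.
  y = -2: RHS = -146 is not a perfect cube.
  y = 3: RHS = 484 is not a perfect cube.
  y = -3: RHS = -488 is not a perfect cube.
Continuing the search up to |y| = 35 finds no solutions either.
No (x, y) in the scanned range satisfies the equation.

No integer solutions with |y| ≤ 35.


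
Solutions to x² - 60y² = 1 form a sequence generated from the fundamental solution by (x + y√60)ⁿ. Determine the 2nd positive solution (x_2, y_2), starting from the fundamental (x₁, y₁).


Step 1: Find the fundamental solution (x₁, y₁) of x² - 60y² = 1.
  Expand √60 as a continued fraction. a₀ = ⌊√60⌋ = 7; iterate m_{k+1} = d_k·a_k − m_k, d_{k+1} = (60 − m_{k+1}²)/d_k, a_{k+1} = ⌊(a₀ + m_{k+1})/d_{k+1}⌋ (starting m₀ = 0, d₀ = 1), with convergents p_k = a_k·p_{k-1} + p_{k-2}, q_k = a_k·q_{k-1} + q_{k-2} (p₋₁ = 1, q₋₁ = 0):
  k = 0: a₀ = 7; p₀/q₀ = 7/1; p₀² − 60·q₀² = 49 − 60 = -11.
  k = 1: m = 7, d = 11, a = ⌊(7 + 7)/11⌋ = 1; p/q = (1·7 + 1)/(1·1 + 0) = 8/1; p² − 60·q² = 64 − 60 = 4.
  k = 2: m = 4, d = 4, a = ⌊(7 + 4)/4⌋ = 2; p/q = (2·8 + 7)/(2·1 + 1) = 23/3; p² − 60·q² = 529 − 540 = -11.
  k = 3: m = 4, d = 11, a = ⌊(7 + 4)/11⌋ = 1; p/q = (1·23 + 8)/(1·3 + 1) = 31/4; p² − 60·q² = 961 − 960 = 1.
  The first convergent with p² − 60·q² = 1 gives the fundamental solution (x₁, y₁) = (31, 4).
Step 2: Apply the recurrence (x_{n+1}, y_{n+1}) = (x₁x_n + 60y₁y_n, x₁y_n + y₁x_n) repeatedly.
  From (x_1, y_1) = (31, 4): x_2 = 31·31 + 60·4·4 = 1921; y_2 = 31·4 + 4·31 = 248.
Step 3: Verify x_2² - 60·y_2² = 3690241 - 3690240 = 1 (should be 1). ✓

(x_1, y_1) = (31, 4); (x_2, y_2) = (1921, 248).


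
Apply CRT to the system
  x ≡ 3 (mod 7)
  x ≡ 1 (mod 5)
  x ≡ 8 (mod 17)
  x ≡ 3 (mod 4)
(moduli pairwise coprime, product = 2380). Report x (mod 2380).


Product of moduli M = 7 · 5 · 17 · 4 = 2380.
Merge one congruence at a time:
  Start: x ≡ 3 (mod 7).
  Combine with x ≡ 1 (mod 5); new modulus lcm = 35.
    Write x = 3 + 7·t and substitute into x ≡ 1 (mod 5): 7·t ≡ 1 − 3 = -2 (mod 5).
    Reduce coefficients mod 5: 2·t ≡ 3 (mod 5).
    The inverse of 2 mod 5 is 3 (since 2·3 = 6 = 1·5 + 1), so t ≡ 3·3 = 9 ≡ 4 (mod 5).
    Then x = 3 + 7·4 = 31, valid modulo lcm(7, 5) = 35: x ≡ 31 (mod 35).
  Combine with x ≡ 8 (mod 17); new modulus lcm = 595.
    Write x = 31 + 35·t and substitute into x ≡ 8 (mod 17): 35·t ≡ 8 − 31 = -23 (mod 17).
    Reduce coefficients mod 17: 1·t ≡ 11 (mod 17).
    So t ≡ 11 (mod 17).
    Then x = 31 + 35·11 = 416, valid modulo lcm(35, 17) = 595: x ≡ 416 (mod 595).
  Combine with x ≡ 3 (mod 4); new modulus lcm = 2380.
    Write x = 416 + 595·t and substitute into x ≡ 3 (mod 4): 595·t ≡ 3 − 416 = -413 (mod 4).
    Reduce coefficients mod 4: 3·t ≡ 3 (mod 4).
    The inverse of 3 mod 4 is 3 (since 3·3 = 9 = 2·4 + 1), so t ≡ 3·3 = 9 ≡ 1 (mod 4).
    Then x = 416 + 595·1 = 1011, valid modulo lcm(595, 4) = 2380: x ≡ 1011 (mod 2380).
Verify against each original: 1011 mod 7 = 3, 1011 mod 5 = 1, 1011 mod 17 = 8, 1011 mod 4 = 3.

x ≡ 1011 (mod 2380).


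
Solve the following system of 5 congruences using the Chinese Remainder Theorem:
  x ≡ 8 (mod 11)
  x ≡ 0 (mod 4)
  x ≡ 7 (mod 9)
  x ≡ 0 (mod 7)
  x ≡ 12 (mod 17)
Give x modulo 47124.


Product of moduli M = 11 · 4 · 9 · 7 · 17 = 47124.
Merge one congruence at a time:
  Start: x ≡ 8 (mod 11).
  Combine with x ≡ 0 (mod 4); new modulus lcm = 44.
    Write x = 8 + 11·t and substitute into x ≡ 0 (mod 4): 11·t ≡ 0 − 8 = -8 (mod 4).
    Reduce coefficients mod 4: 3·t ≡ 0 (mod 4).
    The inverse of 3 mod 4 is 3 (since 3·3 = 9 = 2·4 + 1), so t ≡ 3·0 = 0 ≡ 0 (mod 4).
    Then x = 8 + 11·0 = 8, valid modulo lcm(11, 4) = 44: x ≡ 8 (mod 44).
  Combine with x ≡ 7 (mod 9); new modulus lcm = 396.
    Write x = 8 + 44·t and substitute into x ≡ 7 (mod 9): 44·t ≡ 7 − 8 = -1 (mod 9).
    Reduce coefficients mod 9: 8·t ≡ 8 (mod 9).
    The inverse of 8 mod 9 is 8 (since 8·8 = 64 = 7·9 + 1), so t ≡ 8·8 = 64 ≡ 1 (mod 9).
    Then x = 8 + 44·1 = 52, valid modulo lcm(44, 9) = 396: x ≡ 52 (mod 396).
  Combine with x ≡ 0 (mod 7); new modulus lcm = 2772.
    Write x = 52 + 396·t and substitute into x ≡ 0 (mod 7): 396·t ≡ 0 − 52 = -52 (mod 7).
    Reduce coefficients mod 7: 4·t ≡ 4 (mod 7).
    The inverse of 4 mod 7 is 2 (since 4·2 = 8 = 1·7 + 1), so t ≡ 2·4 = 8 ≡ 1 (mod 7).
    Then x = 52 + 396·1 = 448, valid modulo lcm(396, 7) = 2772: x ≡ 448 (mod 2772).
  Combine with x ≡ 12 (mod 17); new modulus lcm = 47124.
    Write x = 448 + 2772·t and substitute into x ≡ 12 (mod 17): 2772·t ≡ 12 − 448 = -436 (mod 17).
    Reduce coefficients mod 17: 1·t ≡ 6 (mod 17).
    So t ≡ 6 (mod 17).
    Then x = 448 + 2772·6 = 17080, valid modulo lcm(2772, 17) = 47124: x ≡ 17080 (mod 47124).
Verify against each original: 17080 mod 11 = 8, 17080 mod 4 = 0, 17080 mod 9 = 7, 17080 mod 7 = 0, 17080 mod 17 = 12.

x ≡ 17080 (mod 47124).


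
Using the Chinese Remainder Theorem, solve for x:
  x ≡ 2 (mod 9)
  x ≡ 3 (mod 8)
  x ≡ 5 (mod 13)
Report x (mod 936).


Moduli 9, 8, 13 are pairwise coprime; by CRT there is a unique solution modulo M = 9 · 8 · 13 = 936.
Solve pairwise, accumulating the modulus:
  Start with x ≡ 2 (mod 9).
  Combine with x ≡ 3 (mod 8): since gcd(9, 8) = 1, we get a unique residue mod 72.
    Write x = 2 + 9·t and substitute into x ≡ 3 (mod 8): 9·t ≡ 3 − 2 = 1 (mod 8).
    Reduce coefficients mod 8: 1·t ≡ 1 (mod 8).
    So t ≡ 1 (mod 8).
    Then x = 2 + 9·1 = 11, valid modulo lcm(9, 8) = 72: x ≡ 11 (mod 72).
  Combine with x ≡ 5 (mod 13): since gcd(72, 13) = 1, we get a unique residue mod 936.
    Write x = 11 + 72·t and substitute into x ≡ 5 (mod 13): 72·t ≡ 5 − 11 = -6 (mod 13).
    Reduce coefficients mod 13: 7·t ≡ 7 (mod 13).
    The inverse of 7 mod 13 is 2 (since 7·2 = 14 = 1·13 + 1), so t ≡ 2·7 = 14 ≡ 1 (mod 13).
    Then x = 11 + 72·1 = 83, valid modulo lcm(72, 13) = 936: x ≡ 83 (mod 936).
Verify: 83 mod 9 = 2 ✓, 83 mod 8 = 3 ✓, 83 mod 13 = 5 ✓.

x ≡ 83 (mod 936).


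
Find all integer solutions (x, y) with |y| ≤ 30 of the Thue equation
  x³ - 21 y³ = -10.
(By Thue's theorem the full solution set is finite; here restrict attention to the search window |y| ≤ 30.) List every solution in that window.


The equation is x³ - 21y³ = -10. For fixed y, x³ = 21·y³ − 10, so a solution requires the RHS to be a perfect cube.
Strategy: iterate y from -30 to 30, compute RHS = 21·y³ − 10, and check whether it is a (positive or negative) perfect cube.
Check small values of y:
  y = 0: RHS = -10 is not a perfect cube.
  y = 1: RHS = 11 is not a perfect cube.
  y = -1: RHS = -31 is not a perfect cube.
  y = 2: RHS = 158 is not a perfect cube.
  y = -2: RHS = -178 is not a perfect cube.
  y = 3: RHS = 557 is not a perfect cube.
  y = -3: RHS = -577 is not a perfect cube.
Continuing the search up to |y| = 30 finds no solutions either.
No (x, y) in the scanned range satisfies the equation.

No integer solutions with |y| ≤ 30.


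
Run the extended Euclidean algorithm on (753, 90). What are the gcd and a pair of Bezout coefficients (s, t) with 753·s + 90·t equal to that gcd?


Euclidean algorithm on (753, 90) — divide until remainder is 0:
  753 = 8 · 90 + 33
  90 = 2 · 33 + 24
  33 = 1 · 24 + 9
  24 = 2 · 9 + 6
  9 = 1 · 6 + 3
  6 = 2 · 3 + 0
gcd(753, 90) = 3.
Track Bezout coefficients alongside the remainders: start with r₀ = 753 = a·1 + b·0 (s = 1, t = 0) and r₁ = 90 = a·0 + b·1 (s = 0, t = 1); each new remainder r_{k+1} = r_{k-1} − q_k·r_k inherits s_{k+1} = s_{k-1} − q_k·s_k, t_{k+1} = t_{k-1} − q_k·t_k, so r_k = a·s_k + b·t_k at every step:
  q = 8: r = 33, s = 1 − 8·0 = 1, t = 0 − 8·1 = -8  (check: 753·1 + 90·(-8) = 33)
  q = 2: r = 24, s = 0 − 2·1 = -2, t = 1 − 2·(-8) = 17  (check: 753·(-2) + 90·17 = 24)
  q = 1: r = 9, s = 1 − 1·(-2) = 3, t = -8 − 1·17 = -25  (check: 753·3 + 90·(-25) = 9)
  q = 2: r = 6, s = -2 − 2·3 = -8, t = 17 − 2·(-25) = 67  (check: 753·(-8) + 90·67 = 6)
  q = 1: r = 3, s = 3 − 1·(-8) = 11, t = -25 − 1·67 = -92  (check: 753·11 + 90·(-92) = 3)
The row with r = 3 (the gcd) gives the Bezout coefficients s = 11, t = -92.
Result: 753 · (11) + 90 · (-92) = 3.

gcd(753, 90) = 3; s = 11, t = -92 (check: 753·11 + 90·(-92) = 3).
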